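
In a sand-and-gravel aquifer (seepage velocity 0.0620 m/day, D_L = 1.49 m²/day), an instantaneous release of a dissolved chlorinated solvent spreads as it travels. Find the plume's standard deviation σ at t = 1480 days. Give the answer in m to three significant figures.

66.4 m

Dispersive spreading gives a Gaussian with σ² = 2Dt; advection only shifts the center.
σ = √(2 × 1.49 × 1480) = 66.4 m.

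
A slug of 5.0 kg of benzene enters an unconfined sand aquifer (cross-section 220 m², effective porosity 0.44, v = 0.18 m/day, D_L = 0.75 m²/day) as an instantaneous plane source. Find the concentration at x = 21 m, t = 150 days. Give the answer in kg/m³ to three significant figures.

0.00127 kg/m³

For an instantaneous plane source, C(x,t) = M/(n_e·A·√(4πDt)) · exp(−(x−vt)²/(4Dt)), with n_e·A the pore (flow) area.
Plume center vt = 0.18 × 150 = 27 m, so the well at 21 m is 6 m upgradient of the peak.
√(4πDt) = 37.60 m, giving peak height M/(n_e·A·√(4πDt)) = 5.0/(0.44 × 220 × 37.60) = 0.001374 kg/m³.
(x−vt)²/(4Dt) = (-6)²/(4 × 0.75 × 150) = 0.08000; exp(−0.08000) = 0.9231.
C = 0.001374 × 0.9231 = 0.00127 kg/m³.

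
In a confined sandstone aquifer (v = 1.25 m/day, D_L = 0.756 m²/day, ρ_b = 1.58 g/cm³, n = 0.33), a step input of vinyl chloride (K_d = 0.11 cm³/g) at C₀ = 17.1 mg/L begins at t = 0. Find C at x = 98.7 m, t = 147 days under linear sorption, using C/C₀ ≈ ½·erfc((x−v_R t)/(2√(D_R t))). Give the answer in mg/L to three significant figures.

Retardation factor R = 1 + ρ_b·K_d/n = 1 + 1.58 × 0.11/0.33 = 1.527.
Sorption retards both mechanisms: v_R = v/R = 0.8186 m/day, D_R = D/R = 0.4951 m²/day.
v_R·t = 0.8186 × 147 = 120.3342 m; 2√(D_R t) = 17.06 m; argument = (98.7 − 120.3342)/17.06 = -1.268.
C = C₀ × ½·erfc(-1.268) = 17.1 × 0.9635 = 16.5 mg/L.

16.5 mg/L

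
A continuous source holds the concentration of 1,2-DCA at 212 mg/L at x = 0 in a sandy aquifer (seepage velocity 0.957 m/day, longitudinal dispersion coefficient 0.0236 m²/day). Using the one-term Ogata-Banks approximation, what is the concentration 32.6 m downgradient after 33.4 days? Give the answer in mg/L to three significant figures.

For a continuous step input, C/C₀ ≈ ½·erfc((x−vt)/(2√(Dt))).
vt = 0.957 × 33.4 = 31.9638 m and 2√(Dt) = 2√(0.0236 × 33.4) = 1.776 m.
Argument (x−vt)/(2√(Dt)) = (32.6 − 31.9638)/1.776 = 0.3582; ½·erfc(0.3582) = 0.3062.
C = 212 × 0.3062 = 64.9 mg/L.

64.9 mg/L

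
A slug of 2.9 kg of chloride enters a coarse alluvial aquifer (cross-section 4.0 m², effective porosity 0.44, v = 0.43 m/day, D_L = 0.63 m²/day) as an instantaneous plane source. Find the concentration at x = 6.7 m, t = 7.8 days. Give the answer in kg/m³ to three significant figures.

For an instantaneous plane source, C(x,t) = M/(n_e·A·√(4πDt)) · exp(−(x−vt)²/(4Dt)), with n_e·A the pore (flow) area.
Plume center vt = 0.43 × 7.8 = 3.354 m, so the well at 6.7 m is 3.346 m downgradient of the peak.
√(4πDt) = 7.858 m, giving peak height M/(n_e·A·√(4πDt)) = 2.9/(0.44 × 4.0 × 7.858) = 0.2097 kg/m³.
(x−vt)²/(4Dt) = (3.346)²/(4 × 0.63 × 7.8) = 0.5696; exp(−0.5696) = 0.5658.
C = 0.2097 × 0.5658 = 0.119 kg/m³.

0.119 kg/m³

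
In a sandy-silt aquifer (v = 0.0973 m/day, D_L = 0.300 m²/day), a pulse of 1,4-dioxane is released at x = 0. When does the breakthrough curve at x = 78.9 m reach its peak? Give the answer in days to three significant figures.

780 days

For the 1D instantaneous-source solution, setting ∂C/∂t = 0 at fixed x gives v²t² + 2Dt − x² = 0, so t = (√(D² + v²x²) − D)/v².
√(D² + v²x²) = √(0.300² + 0.0973² × 78.9²) = 7.683; v² = 0.00946729.
t = (7.683 − 0.300)/0.00946729 = 780 days (vs. the pure-advection estimate x/v = 811 d).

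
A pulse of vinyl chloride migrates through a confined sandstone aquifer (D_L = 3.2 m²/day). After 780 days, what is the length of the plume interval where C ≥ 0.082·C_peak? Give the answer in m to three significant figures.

The plume is Gaussian with σ = √(2Dt) = √(2 × 3.2 × 780) = 70.65 m.
C/C_peak = exp(−Δx²/(2σ²)) = 0.082 ⇒ Δx = σ·√(−2 ln 0.082) = 70.65 × 2.237 = 158.0 m.
Width = 2Δx = 316 m.

316 m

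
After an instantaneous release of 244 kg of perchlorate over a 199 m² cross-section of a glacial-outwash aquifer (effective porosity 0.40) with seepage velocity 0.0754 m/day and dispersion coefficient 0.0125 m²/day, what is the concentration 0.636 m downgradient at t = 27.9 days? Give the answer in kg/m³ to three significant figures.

0.313 kg/m³

For an instantaneous plane source, C(x,t) = M/(n_e·A·√(4πDt)) · exp(−(x−vt)²/(4Dt)), with n_e·A the pore (flow) area.
Plume center vt = 0.0754 × 27.9 = 2.10366 m, so the well at 0.636 m is 1.46766 m upgradient of the peak.
√(4πDt) = 2.093 m, giving peak height M/(n_e·A·√(4πDt)) = 244/(0.40 × 199 × 2.093) = 1.465 kg/m³.
(x−vt)²/(4Dt) = (-1.46766)²/(4 × 0.0125 × 27.9) = 1.544; exp(−1.544) = 0.2135.
C = 1.465 × 0.2135 = 0.313 kg/m³.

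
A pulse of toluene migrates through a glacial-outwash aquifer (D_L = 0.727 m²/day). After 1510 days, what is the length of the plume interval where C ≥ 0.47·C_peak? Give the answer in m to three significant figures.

The plume is Gaussian with σ = √(2Dt) = √(2 × 0.727 × 1510) = 46.86 m.
C/C_peak = exp(−Δx²/(2σ²)) = 0.47 ⇒ Δx = σ·√(−2 ln 0.47) = 46.86 × 1.229 = 57.59 m.
Width = 2Δx = 115 m.

115 m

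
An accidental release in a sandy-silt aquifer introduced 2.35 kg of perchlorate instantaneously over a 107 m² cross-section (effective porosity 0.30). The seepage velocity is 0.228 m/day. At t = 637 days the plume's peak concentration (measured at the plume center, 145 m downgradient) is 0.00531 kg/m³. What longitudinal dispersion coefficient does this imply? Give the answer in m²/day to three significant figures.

0.0237 m²/day

At the plume center C_max = M/(n_e·A·√(4πDt)), so D = M²/(4πt·(n_e·A·C_max)²).
n_e·A·C_max = 0.30 × 107 × 0.00531 = 0.1705 kg/m.
D = 2.35²/(4π × 637 × 0.1705²) = 0.0237 m²/day.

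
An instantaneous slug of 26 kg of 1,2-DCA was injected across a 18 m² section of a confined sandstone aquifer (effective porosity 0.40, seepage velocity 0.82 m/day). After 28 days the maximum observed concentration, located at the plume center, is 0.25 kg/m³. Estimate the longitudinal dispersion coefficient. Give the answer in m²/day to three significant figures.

0.593 m²/day

At the plume center C_max = M/(n_e·A·√(4πDt)), so D = M²/(4πt·(n_e·A·C_max)²).
n_e·A·C_max = 0.40 × 18 × 0.25 = 1.800 kg/m.
D = 26²/(4π × 28 × 1.800²) = 0.593 m²/day.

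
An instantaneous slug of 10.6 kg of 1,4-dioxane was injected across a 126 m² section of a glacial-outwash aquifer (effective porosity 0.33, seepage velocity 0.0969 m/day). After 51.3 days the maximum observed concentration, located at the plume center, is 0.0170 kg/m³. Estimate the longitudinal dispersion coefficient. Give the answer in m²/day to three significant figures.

0.349 m²/day

At the plume center C_max = M/(n_e·A·√(4πDt)), so D = M²/(4πt·(n_e·A·C_max)²).
n_e·A·C_max = 0.33 × 126 × 0.0170 = 0.7069 kg/m.
D = 10.6²/(4π × 51.3 × 0.7069²) = 0.349 m²/day.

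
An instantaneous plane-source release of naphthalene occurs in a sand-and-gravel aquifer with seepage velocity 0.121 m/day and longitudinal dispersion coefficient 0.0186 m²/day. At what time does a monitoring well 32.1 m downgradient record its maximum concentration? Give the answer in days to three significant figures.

264 days

For the 1D instantaneous-source solution, setting ∂C/∂t = 0 at fixed x gives v²t² + 2Dt − x² = 0, so t = (√(D² + v²x²) − D)/v².
√(D² + v²x²) = √(0.0186² + 0.121² × 32.1²) = 3.884; v² = 0.014641.
t = (3.884 − 0.0186)/0.014641 = 264 days (vs. the pure-advection estimate x/v = 265 d).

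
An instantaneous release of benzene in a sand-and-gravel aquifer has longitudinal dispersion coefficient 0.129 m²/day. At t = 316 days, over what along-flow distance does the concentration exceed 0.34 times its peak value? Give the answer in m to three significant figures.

26.5 m

The plume is Gaussian with σ = √(2Dt) = √(2 × 0.129 × 316) = 9.029 m.
C/C_peak = exp(−Δx²/(2σ²)) = 0.34 ⇒ Δx = σ·√(−2 ln 0.34) = 9.029 × 1.469 = 13.26 m.
Width = 2Δx = 26.5 m.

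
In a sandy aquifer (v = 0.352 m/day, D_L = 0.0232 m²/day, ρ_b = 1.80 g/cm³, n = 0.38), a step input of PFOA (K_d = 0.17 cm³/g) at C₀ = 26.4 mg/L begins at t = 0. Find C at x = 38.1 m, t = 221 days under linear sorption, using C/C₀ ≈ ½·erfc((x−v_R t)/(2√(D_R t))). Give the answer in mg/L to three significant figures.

25.9 mg/L

Retardation factor R = 1 + ρ_b·K_d/n = 1 + 1.80 × 0.17/0.38 = 1.805.
Sorption retards both mechanisms: v_R = v/R = 0.1950 m/day, D_R = D/R = 0.01285 m²/day.
v_R·t = 0.1950 × 221 = 43.095 m; 2√(D_R t) = 3.370 m; argument = (38.1 − 43.095)/3.370 = -1.482.
C = C₀ × ½·erfc(-1.482) = 26.4 × 0.9820 = 25.9 mg/L.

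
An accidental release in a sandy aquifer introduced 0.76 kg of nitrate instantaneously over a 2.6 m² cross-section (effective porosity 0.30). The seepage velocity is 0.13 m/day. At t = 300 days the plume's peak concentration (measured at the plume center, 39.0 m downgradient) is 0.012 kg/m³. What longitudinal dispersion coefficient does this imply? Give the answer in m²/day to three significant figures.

1.75 m²/day

At the plume center C_max = M/(n_e·A·√(4πDt)), so D = M²/(4πt·(n_e·A·C_max)²).
n_e·A·C_max = 0.30 × 2.6 × 0.012 = 0.009360 kg/m.
D = 0.76²/(4π × 300 × 0.009360²) = 1.75 m²/day.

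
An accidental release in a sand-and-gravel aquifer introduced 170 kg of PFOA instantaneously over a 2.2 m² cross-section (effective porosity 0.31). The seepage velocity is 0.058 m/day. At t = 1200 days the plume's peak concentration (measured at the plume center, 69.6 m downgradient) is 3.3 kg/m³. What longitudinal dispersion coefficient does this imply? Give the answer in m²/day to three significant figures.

At the plume center C_max = M/(n_e·A·√(4πDt)), so D = M²/(4πt·(n_e·A·C_max)²).
n_e·A·C_max = 0.31 × 2.2 × 3.3 = 2.251 kg/m.
D = 170²/(4π × 1200 × 2.251²) = 0.378 m²/day.

0.378 m²/day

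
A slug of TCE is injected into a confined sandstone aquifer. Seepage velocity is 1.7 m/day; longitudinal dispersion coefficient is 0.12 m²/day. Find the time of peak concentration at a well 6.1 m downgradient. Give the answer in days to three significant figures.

3.55 days

For the 1D instantaneous-source solution, setting ∂C/∂t = 0 at fixed x gives v²t² + 2Dt − x² = 0, so t = (√(D² + v²x²) − D)/v².
√(D² + v²x²) = √(0.12² + 1.7² × 6.1²) = 10.37; v² = 2.89.
t = (10.37 − 0.12)/2.89 = 3.55 days (vs. the pure-advection estimate x/v = 3.59 d).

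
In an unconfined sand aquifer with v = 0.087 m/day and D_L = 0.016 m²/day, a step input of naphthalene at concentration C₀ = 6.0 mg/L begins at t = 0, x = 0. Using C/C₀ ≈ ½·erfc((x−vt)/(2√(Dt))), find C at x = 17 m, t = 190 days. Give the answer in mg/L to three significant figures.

For a continuous step input, C/C₀ ≈ ½·erfc((x−vt)/(2√(Dt))).
vt = 0.087 × 190 = 16.53 m and 2√(Dt) = 2√(0.016 × 190) = 3.487 m.
Argument (x−vt)/(2√(Dt)) = (17 − 16.53)/3.487 = 0.1348; ½·erfc(0.1348) = 0.4244.
C = 6.0 × 0.4244 = 2.55 mg/L.

2.55 mg/L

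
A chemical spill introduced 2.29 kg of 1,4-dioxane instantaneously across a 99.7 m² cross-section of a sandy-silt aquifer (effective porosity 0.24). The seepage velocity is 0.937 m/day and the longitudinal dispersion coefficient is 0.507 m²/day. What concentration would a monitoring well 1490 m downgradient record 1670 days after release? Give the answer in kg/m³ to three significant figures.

For an instantaneous plane source, C(x,t) = M/(n_e·A·√(4πDt)) · exp(−(x−vt)²/(4Dt)), with n_e·A the pore (flow) area.
Plume center vt = 0.937 × 1670 = 1564.79 m, so the well at 1490 m is 74.79 m upgradient of the peak.
√(4πDt) = 103.1 m, giving peak height M/(n_e·A·√(4πDt)) = 2.29/(0.24 × 99.7 × 103.1) = 0.0009283 kg/m³.
(x−vt)²/(4Dt) = (-74.79)²/(4 × 0.507 × 1670) = 1.652; exp(−1.652) = 0.1917.
C = 0.0009283 × 0.1917 = 0.000178 kg/m³.

0.000178 kg/m³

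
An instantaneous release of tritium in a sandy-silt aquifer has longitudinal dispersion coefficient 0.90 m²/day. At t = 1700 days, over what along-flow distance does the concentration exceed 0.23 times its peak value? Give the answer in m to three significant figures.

190 m

The plume is Gaussian with σ = √(2Dt) = √(2 × 0.90 × 1700) = 55.32 m.
C/C_peak = exp(−Δx²/(2σ²)) = 0.23 ⇒ Δx = σ·√(−2 ln 0.23) = 55.32 × 1.714 = 94.82 m.
Width = 2Δx = 190 m.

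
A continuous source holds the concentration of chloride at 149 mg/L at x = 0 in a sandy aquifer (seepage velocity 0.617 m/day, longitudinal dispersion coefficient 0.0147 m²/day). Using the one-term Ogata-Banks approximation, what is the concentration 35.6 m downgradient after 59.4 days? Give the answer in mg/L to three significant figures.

For a continuous step input, C/C₀ ≈ ½·erfc((x−vt)/(2√(Dt))).
vt = 0.617 × 59.4 = 36.6498 m and 2√(Dt) = 2√(0.0147 × 59.4) = 1.869 m.
Argument (x−vt)/(2√(Dt)) = (35.6 − 36.6498)/1.869 = -0.5617; ½·erfc(-0.5617) = 0.7865.
C = 149 × 0.7865 = 117 mg/L.

117 mg/L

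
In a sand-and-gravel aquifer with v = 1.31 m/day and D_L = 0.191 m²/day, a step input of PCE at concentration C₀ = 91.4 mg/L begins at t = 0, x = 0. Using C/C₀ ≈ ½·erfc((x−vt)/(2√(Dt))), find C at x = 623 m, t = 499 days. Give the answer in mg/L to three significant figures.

90.2 mg/L

For a continuous step input, C/C₀ ≈ ½·erfc((x−vt)/(2√(Dt))).
vt = 1.31 × 499 = 653.69 m and 2√(Dt) = 2√(0.191 × 499) = 19.53 m.
Argument (x−vt)/(2√(Dt)) = (623 − 653.69)/19.53 = -1.571; ½·erfc(-1.571) = 0.9868.
C = 91.4 × 0.9868 = 90.2 mg/L.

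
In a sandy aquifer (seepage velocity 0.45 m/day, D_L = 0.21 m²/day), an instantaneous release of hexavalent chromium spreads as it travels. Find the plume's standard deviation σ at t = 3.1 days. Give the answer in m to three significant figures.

Dispersive spreading gives a Gaussian with σ² = 2Dt; advection only shifts the center.
σ = √(2 × 0.21 × 3.1) = 1.14 m.

1.14 m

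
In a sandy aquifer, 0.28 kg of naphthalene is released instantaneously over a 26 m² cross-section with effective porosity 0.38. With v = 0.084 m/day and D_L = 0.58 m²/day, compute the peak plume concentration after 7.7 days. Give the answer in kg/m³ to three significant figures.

0.00378 kg/m³

The peak of an instantaneous 1D plume sits at x = vt; there the Gaussian factor is 1 and C_max = M/(n_e·A·√(4πDt)), where n_e·A is the pore area the mass is dissolved in.
√(4πDt) = √(4π × 0.58 × 7.7) = 7.491 m, so C_max = 0.28/(0.38 × 26 × 7.491) = 0.00378 kg/m³.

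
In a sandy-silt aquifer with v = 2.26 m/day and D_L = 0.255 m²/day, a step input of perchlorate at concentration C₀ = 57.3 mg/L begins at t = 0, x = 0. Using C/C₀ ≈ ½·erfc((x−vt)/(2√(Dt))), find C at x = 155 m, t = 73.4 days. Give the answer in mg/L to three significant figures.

For a continuous step input, C/C₀ ≈ ½·erfc((x−vt)/(2√(Dt))).
vt = 2.26 × 73.4 = 165.884 m and 2√(Dt) = 2√(0.255 × 73.4) = 8.653 m.
Argument (x−vt)/(2√(Dt)) = (155 − 165.884)/8.653 = -1.258; ½·erfc(-1.258) = 0.9624.
C = 57.3 × 0.9624 = 55.1 mg/L.

55.1 mg/L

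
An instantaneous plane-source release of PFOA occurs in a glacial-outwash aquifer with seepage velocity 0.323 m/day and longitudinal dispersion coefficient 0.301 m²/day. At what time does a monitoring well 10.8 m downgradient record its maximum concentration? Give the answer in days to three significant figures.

For the 1D instantaneous-source solution, setting ∂C/∂t = 0 at fixed x gives v²t² + 2Dt − x² = 0, so t = (√(D² + v²x²) − D)/v².
√(D² + v²x²) = √(0.301² + 0.323² × 10.8²) = 3.501; v² = 0.104329.
t = (3.501 − 0.301)/0.104329 = 30.7 days (vs. the pure-advection estimate x/v = 33.4 d).

30.7 days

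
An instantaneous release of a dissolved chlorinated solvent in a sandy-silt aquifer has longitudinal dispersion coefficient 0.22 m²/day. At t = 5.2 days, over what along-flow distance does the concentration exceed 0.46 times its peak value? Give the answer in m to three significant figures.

3.77 m

The plume is Gaussian with σ = √(2Dt) = √(2 × 0.22 × 5.2) = 1.513 m.
C/C_peak = exp(−Δx²/(2σ²)) = 0.46 ⇒ Δx = σ·√(−2 ln 0.46) = 1.513 × 1.246 = 1.885 m.
Width = 2Δx = 3.77 m.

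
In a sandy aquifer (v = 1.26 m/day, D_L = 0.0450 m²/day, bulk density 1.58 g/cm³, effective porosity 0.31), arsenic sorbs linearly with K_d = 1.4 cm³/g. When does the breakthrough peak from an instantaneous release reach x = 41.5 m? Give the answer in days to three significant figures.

Retardation factor R = 1 + ρ_b·K_d/n = 1 + 1.58 × 1.4/0.31 = 8.135.
Sorption retards both mechanisms: v_R = v/R = 0.1549 m/day, D_R = D/R = 0.005532 m²/day.
Peak time from v_R²t² + 2D_R t − x² = 0: t = (√(D_R² + v_R²x²) − D_R)/v_R².
√(D_R² + v_R²x²) = √(0.005532² + 0.1549² × 41.5²) = 6.428; v_R² = 0.02399.
t = (6.428 − 0.005532)/0.02399 = 268 days.

268 days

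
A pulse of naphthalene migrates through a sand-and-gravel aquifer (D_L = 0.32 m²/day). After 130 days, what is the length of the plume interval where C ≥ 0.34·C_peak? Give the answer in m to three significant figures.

26.8 m

The plume is Gaussian with σ = √(2Dt) = √(2 × 0.32 × 130) = 9.121 m.
C/C_peak = exp(−Δx²/(2σ²)) = 0.34 ⇒ Δx = σ·√(−2 ln 0.34) = 9.121 × 1.469 = 13.40 m.
Width = 2Δx = 26.8 m.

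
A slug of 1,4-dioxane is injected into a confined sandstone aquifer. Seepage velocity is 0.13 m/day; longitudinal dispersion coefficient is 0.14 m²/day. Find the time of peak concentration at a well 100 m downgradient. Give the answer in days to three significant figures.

For the 1D instantaneous-source solution, setting ∂C/∂t = 0 at fixed x gives v²t² + 2Dt − x² = 0, so t = (√(D² + v²x²) − D)/v².
√(D² + v²x²) = √(0.14² + 0.13² × 100²) = 13.00; v² = 0.0169.
t = (13.00 − 0.14)/0.0169 = 761 days (vs. the pure-advection estimate x/v = 769 d).

761 days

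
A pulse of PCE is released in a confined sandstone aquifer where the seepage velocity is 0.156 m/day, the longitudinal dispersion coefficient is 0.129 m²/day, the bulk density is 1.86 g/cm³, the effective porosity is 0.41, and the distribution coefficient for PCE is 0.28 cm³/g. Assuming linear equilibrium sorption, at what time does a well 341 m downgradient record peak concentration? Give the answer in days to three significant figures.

4950 days

Retardation factor R = 1 + ρ_b·K_d/n = 1 + 1.86 × 0.28/0.41 = 2.270.
Sorption retards both mechanisms: v_R = v/R = 0.06872 m/day, D_R = D/R = 0.05683 m²/day.
Peak time from v_R²t² + 2D_R t − x² = 0: t = (√(D_R² + v_R²x²) − D_R)/v_R².
√(D_R² + v_R²x²) = √(0.05683² + 0.06872² × 341²) = 23.43; v_R² = 0.004722.
t = (23.43 − 0.05683)/0.004722 = 4950 days.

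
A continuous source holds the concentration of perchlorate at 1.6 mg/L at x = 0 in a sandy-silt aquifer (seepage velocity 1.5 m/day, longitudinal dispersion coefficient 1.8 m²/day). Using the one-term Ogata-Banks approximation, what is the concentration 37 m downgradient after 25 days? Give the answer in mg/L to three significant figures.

0.834 mg/L

For a continuous step input, C/C₀ ≈ ½·erfc((x−vt)/(2√(Dt))).
vt = 1.5 × 25 = 37.5 m and 2√(Dt) = 2√(1.8 × 25) = 13.42 m.
Argument (x−vt)/(2√(Dt)) = (37 − 37.5)/13.42 = -0.03726; ½·erfc(-0.03726) = 0.5210.
C = 1.6 × 0.5210 = 0.834 mg/L.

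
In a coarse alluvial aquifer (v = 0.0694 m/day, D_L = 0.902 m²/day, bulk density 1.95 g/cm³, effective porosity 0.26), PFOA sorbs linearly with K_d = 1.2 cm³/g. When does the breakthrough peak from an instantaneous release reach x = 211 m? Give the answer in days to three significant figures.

28600 days

Retardation factor R = 1 + ρ_b·K_d/n = 1 + 1.95 × 1.2/0.26 = 10.00.
Sorption retards both mechanisms: v_R = v/R = 0.006940 m/day, D_R = D/R = 0.09020 m²/day.
Peak time from v_R²t² + 2D_R t − x² = 0: t = (√(D_R² + v_R²x²) − D_R)/v_R².
√(D_R² + v_R²x²) = √(0.09020² + 0.006940² × 211²) = 1.467; v_R² = 4.816e-05.
t = (1.467 − 0.09020)/4.816e-05 = 28600 days.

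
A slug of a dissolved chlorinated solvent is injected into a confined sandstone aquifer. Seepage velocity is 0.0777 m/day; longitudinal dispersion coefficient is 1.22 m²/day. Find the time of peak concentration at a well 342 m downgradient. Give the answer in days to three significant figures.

For the 1D instantaneous-source solution, setting ∂C/∂t = 0 at fixed x gives v²t² + 2Dt − x² = 0, so t = (√(D² + v²x²) − D)/v².
√(D² + v²x²) = √(1.22² + 0.0777² × 342²) = 26.60; v² = 0.00603729.
t = (26.60 − 1.22)/0.00603729 = 4200 days (vs. the pure-advection estimate x/v = 4400 d).

4200 days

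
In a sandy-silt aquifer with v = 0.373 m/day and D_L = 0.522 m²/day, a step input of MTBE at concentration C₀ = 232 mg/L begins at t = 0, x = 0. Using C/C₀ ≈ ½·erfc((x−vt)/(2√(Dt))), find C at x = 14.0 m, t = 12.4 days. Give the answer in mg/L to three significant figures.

1.06 mg/L

For a continuous step input, C/C₀ ≈ ½·erfc((x−vt)/(2√(Dt))).
vt = 0.373 × 12.4 = 4.6252 m and 2√(Dt) = 2√(0.522 × 12.4) = 5.088 m.
Argument (x−vt)/(2√(Dt)) = (14.0 − 4.6252)/5.088 = 1.843; ½·erfc(1.843) = 0.004575.
C = 232 × 0.004575 = 1.06 mg/L.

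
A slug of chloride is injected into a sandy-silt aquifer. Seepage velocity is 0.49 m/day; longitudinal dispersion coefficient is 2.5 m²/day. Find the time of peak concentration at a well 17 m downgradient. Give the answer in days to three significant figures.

For the 1D instantaneous-source solution, setting ∂C/∂t = 0 at fixed x gives v²t² + 2Dt − x² = 0, so t = (√(D² + v²x²) − D)/v².
√(D² + v²x²) = √(2.5² + 0.49² × 17²) = 8.697; v² = 0.2401.
t = (8.697 − 2.5)/0.2401 = 25.8 days (vs. the pure-advection estimate x/v = 34.7 d).

25.8 days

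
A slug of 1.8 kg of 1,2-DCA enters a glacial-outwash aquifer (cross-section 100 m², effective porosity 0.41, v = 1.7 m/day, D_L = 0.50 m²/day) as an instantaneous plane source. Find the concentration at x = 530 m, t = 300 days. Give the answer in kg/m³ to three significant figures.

0.000519 kg/m³

For an instantaneous plane source, C(x,t) = M/(n_e·A·√(4πDt)) · exp(−(x−vt)²/(4Dt)), with n_e·A the pore (flow) area.
Plume center vt = 1.7 × 300 = 510 m, so the well at 530 m is 20 m downgradient of the peak.
√(4πDt) = 43.42 m, giving peak height M/(n_e·A·√(4πDt)) = 1.8/(0.41 × 100 × 43.42) = 0.001011 kg/m³.
(x−vt)²/(4Dt) = (20)²/(4 × 0.50 × 300) = 0.6667; exp(−0.6667) = 0.5134.
C = 0.001011 × 0.5134 = 0.000519 kg/m³.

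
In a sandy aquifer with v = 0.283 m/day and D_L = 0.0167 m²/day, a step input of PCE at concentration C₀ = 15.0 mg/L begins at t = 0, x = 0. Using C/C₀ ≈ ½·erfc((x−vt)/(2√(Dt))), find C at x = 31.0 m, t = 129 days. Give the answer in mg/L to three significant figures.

14.9 mg/L

For a continuous step input, C/C₀ ≈ ½·erfc((x−vt)/(2√(Dt))).
vt = 0.283 × 129 = 36.507 m and 2√(Dt) = 2√(0.0167 × 129) = 2.936 m.
Argument (x−vt)/(2√(Dt)) = (31.0 − 36.507)/2.936 = -1.876; ½·erfc(-1.876) = 0.9960.
C = 15.0 × 0.9960 = 14.9 mg/L.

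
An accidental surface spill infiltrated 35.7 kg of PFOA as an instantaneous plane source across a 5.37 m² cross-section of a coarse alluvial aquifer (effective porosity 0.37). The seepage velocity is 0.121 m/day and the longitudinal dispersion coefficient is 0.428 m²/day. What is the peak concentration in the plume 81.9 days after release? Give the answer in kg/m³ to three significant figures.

The peak of an instantaneous 1D plume sits at x = vt; there the Gaussian factor is 1 and C_max = M/(n_e·A·√(4πDt)), where n_e·A is the pore area the mass is dissolved in.
√(4πDt) = √(4π × 0.428 × 81.9) = 20.99 m, so C_max = 35.7/(0.37 × 5.37 × 20.99) = 0.856 kg/m³.

0.856 kg/m³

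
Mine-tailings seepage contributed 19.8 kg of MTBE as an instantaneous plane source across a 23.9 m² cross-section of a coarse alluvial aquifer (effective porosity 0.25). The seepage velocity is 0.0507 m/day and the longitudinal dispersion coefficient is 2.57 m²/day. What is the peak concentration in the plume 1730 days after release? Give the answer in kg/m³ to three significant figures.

0.0140 kg/m³

The peak of an instantaneous 1D plume sits at x = vt; there the Gaussian factor is 1 and C_max = M/(n_e·A·√(4πDt)), where n_e·A is the pore area the mass is dissolved in.
√(4πDt) = √(4π × 2.57 × 1730) = 236.4 m, so C_max = 19.8/(0.25 × 23.9 × 236.4) = 0.0140 kg/m³.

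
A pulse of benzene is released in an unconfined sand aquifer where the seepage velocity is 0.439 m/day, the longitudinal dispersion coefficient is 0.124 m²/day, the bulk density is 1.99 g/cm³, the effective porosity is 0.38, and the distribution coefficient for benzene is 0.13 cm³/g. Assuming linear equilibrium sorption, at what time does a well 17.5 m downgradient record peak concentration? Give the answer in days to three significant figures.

65.9 days

Retardation factor R = 1 + ρ_b·K_d/n = 1 + 1.99 × 0.13/0.38 = 1.681.
Sorption retards both mechanisms: v_R = v/R = 0.2612 m/day, D_R = D/R = 0.07377 m²/day.
Peak time from v_R²t² + 2D_R t − x² = 0: t = (√(D_R² + v_R²x²) − D_R)/v_R².
√(D_R² + v_R²x²) = √(0.07377² + 0.2612² × 17.5²) = 4.572; v_R² = 0.06823.
t = (4.572 − 0.07377)/0.06823 = 65.9 days.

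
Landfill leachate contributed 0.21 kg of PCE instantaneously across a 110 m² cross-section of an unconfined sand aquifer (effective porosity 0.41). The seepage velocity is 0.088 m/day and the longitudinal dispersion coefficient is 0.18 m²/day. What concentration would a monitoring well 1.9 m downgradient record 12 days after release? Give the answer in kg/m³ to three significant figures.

For an instantaneous plane source, C(x,t) = M/(n_e·A·√(4πDt)) · exp(−(x−vt)²/(4Dt)), with n_e·A the pore (flow) area.
Plume center vt = 0.088 × 12 = 1.056 m, so the well at 1.9 m is 0.844 m downgradient of the peak.
√(4πDt) = 5.210 m, giving peak height M/(n_e·A·√(4πDt)) = 0.21/(0.41 × 110 × 5.210) = 0.0008937 kg/m³.
(x−vt)²/(4Dt) = (0.844)²/(4 × 0.18 × 12) = 0.08245; exp(−0.08245) = 0.9209.
C = 0.0008937 × 0.9209 = 0.000823 kg/m³.

0.000823 kg/m³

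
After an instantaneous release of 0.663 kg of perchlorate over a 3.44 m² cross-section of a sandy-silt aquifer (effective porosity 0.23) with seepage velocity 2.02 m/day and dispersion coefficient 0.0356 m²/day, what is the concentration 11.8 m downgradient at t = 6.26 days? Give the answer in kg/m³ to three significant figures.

0.225 kg/m³

For an instantaneous plane source, C(x,t) = M/(n_e·A·√(4πDt)) · exp(−(x−vt)²/(4Dt)), with n_e·A the pore (flow) area.
Plume center vt = 2.02 × 6.26 = 12.6452 m, so the well at 11.8 m is 0.8452 m upgradient of the peak.
√(4πDt) = 1.673 m, giving peak height M/(n_e·A·√(4πDt)) = 0.663/(0.23 × 3.44 × 1.673) = 0.5009 kg/m³.
(x−vt)²/(4Dt) = (-0.8452)²/(4 × 0.0356 × 6.26) = 0.8014; exp(−0.8014) = 0.4487.
C = 0.5009 × 0.4487 = 0.225 kg/m³.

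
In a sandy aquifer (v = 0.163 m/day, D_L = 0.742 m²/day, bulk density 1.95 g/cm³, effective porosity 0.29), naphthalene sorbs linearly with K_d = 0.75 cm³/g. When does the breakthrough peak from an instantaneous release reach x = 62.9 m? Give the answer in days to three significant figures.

2170 days

Retardation factor R = 1 + ρ_b·K_d/n = 1 + 1.95 × 0.75/0.29 = 6.043.
Sorption retards both mechanisms: v_R = v/R = 0.02697 m/day, D_R = D/R = 0.1228 m²/day.
Peak time from v_R²t² + 2D_R t − x² = 0: t = (√(D_R² + v_R²x²) − D_R)/v_R².
√(D_R² + v_R²x²) = √(0.1228² + 0.02697² × 62.9²) = 1.701; v_R² = 0.0007274.
t = (1.701 − 0.1228)/0.0007274 = 2170 days.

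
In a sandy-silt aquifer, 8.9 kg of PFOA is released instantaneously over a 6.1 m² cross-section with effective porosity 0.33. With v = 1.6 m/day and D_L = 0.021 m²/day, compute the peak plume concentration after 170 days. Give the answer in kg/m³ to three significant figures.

The peak of an instantaneous 1D plume sits at x = vt; there the Gaussian factor is 1 and C_max = M/(n_e·A·√(4πDt)), where n_e·A is the pore area the mass is dissolved in.
√(4πDt) = √(4π × 0.021 × 170) = 6.698 m, so C_max = 8.9/(0.33 × 6.1 × 6.698) = 0.660 kg/m³.

0.660 kg/m³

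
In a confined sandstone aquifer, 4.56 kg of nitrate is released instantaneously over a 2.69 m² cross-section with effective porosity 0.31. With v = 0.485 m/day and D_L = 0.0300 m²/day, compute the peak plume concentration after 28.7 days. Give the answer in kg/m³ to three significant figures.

1.66 kg/m³

The peak of an instantaneous 1D plume sits at x = vt; there the Gaussian factor is 1 and C_max = M/(n_e·A·√(4πDt)), where n_e·A is the pore area the mass is dissolved in.
√(4πDt) = √(4π × 0.0300 × 28.7) = 3.289 m, so C_max = 4.56/(0.31 × 2.69 × 3.289) = 1.66 kg/m³.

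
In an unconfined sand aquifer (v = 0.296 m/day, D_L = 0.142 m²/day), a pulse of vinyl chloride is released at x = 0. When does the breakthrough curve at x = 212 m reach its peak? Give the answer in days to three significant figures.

715 days

For the 1D instantaneous-source solution, setting ∂C/∂t = 0 at fixed x gives v²t² + 2Dt − x² = 0, so t = (√(D² + v²x²) − D)/v².
√(D² + v²x²) = √(0.142² + 0.296² × 212²) = 62.75; v² = 0.087616.
t = (62.75 − 0.142)/0.087616 = 715 days (vs. the pure-advection estimate x/v = 716 d).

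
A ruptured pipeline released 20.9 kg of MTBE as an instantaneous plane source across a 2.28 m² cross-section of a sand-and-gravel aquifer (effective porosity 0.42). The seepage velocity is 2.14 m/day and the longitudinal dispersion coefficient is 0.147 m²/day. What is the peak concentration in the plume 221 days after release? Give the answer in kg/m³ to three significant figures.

The peak of an instantaneous 1D plume sits at x = vt; there the Gaussian factor is 1 and C_max = M/(n_e·A·√(4πDt)), where n_e·A is the pore area the mass is dissolved in.
√(4πDt) = √(4π × 0.147 × 221) = 20.21 m, so C_max = 20.9/(0.42 × 2.28 × 20.21) = 1.08 kg/m³.

1.08 kg/m³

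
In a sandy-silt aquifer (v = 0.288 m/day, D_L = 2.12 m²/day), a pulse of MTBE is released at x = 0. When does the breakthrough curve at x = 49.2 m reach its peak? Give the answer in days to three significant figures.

For the 1D instantaneous-source solution, setting ∂C/∂t = 0 at fixed x gives v²t² + 2Dt − x² = 0, so t = (√(D² + v²x²) − D)/v².
√(D² + v²x²) = √(2.12² + 0.288² × 49.2²) = 14.33; v² = 0.082944.
t = (14.33 − 2.12)/0.082944 = 147 days (vs. the pure-advection estimate x/v = 171 d).

147 days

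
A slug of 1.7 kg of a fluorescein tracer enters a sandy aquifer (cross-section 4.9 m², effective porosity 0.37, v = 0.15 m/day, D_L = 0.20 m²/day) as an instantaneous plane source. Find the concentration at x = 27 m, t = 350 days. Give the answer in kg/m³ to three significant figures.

0.00310 kg/m³

For an instantaneous plane source, C(x,t) = M/(n_e·A·√(4πDt)) · exp(−(x−vt)²/(4Dt)), with n_e·A the pore (flow) area.
Plume center vt = 0.15 × 350 = 52.5 m, so the well at 27 m is 25.5 m upgradient of the peak.
√(4πDt) = 29.66 m, giving peak height M/(n_e·A·√(4πDt)) = 1.7/(0.37 × 4.9 × 29.66) = 0.03161 kg/m³.
(x−vt)²/(4Dt) = (-25.5)²/(4 × 0.20 × 350) = 2.322; exp(−2.322) = 0.09808.
C = 0.03161 × 0.09808 = 0.00310 kg/m³.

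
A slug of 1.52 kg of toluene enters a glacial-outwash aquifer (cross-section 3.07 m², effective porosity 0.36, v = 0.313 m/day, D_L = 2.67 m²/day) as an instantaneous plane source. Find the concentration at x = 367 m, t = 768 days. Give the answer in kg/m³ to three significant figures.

For an instantaneous plane source, C(x,t) = M/(n_e·A·√(4πDt)) · exp(−(x−vt)²/(4Dt)), with n_e·A the pore (flow) area.
Plume center vt = 0.313 × 768 = 240.384 m, so the well at 367 m is 126.616 m downgradient of the peak.
√(4πDt) = 160.5 m, giving peak height M/(n_e·A·√(4πDt)) = 1.52/(0.36 × 3.07 × 160.5) = 0.008569 kg/m³.
(x−vt)²/(4Dt) = (126.616)²/(4 × 2.67 × 768) = 1.955; exp(−1.955) = 0.1416.
C = 0.008569 × 0.1416 = 0.00121 kg/m³.

0.00121 kg/m³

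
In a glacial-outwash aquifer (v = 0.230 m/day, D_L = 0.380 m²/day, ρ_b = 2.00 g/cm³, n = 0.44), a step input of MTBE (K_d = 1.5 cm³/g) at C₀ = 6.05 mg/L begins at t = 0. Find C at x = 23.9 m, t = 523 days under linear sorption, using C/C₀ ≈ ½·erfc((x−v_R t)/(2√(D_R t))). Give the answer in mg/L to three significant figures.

Retardation factor R = 1 + ρ_b·K_d/n = 1 + 2.00 × 1.5/0.44 = 7.818.
Sorption retards both mechanisms: v_R = v/R = 0.02942 m/day, D_R = D/R = 0.04861 m²/day.
v_R·t = 0.02942 × 523 = 15.38666 m; 2√(D_R t) = 10.08 m; argument = (23.9 − 15.38666)/10.08 = 0.8446.
C = C₀ × ½·erfc(0.8446) = 6.05 × 0.1162 = 0.703 mg/L.

0.703 mg/L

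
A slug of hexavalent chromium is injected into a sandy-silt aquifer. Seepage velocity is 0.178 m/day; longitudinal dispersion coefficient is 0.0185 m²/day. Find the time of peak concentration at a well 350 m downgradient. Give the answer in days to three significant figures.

1970 days

For the 1D instantaneous-source solution, setting ∂C/∂t = 0 at fixed x gives v²t² + 2Dt − x² = 0, so t = (√(D² + v²x²) − D)/v².
√(D² + v²x²) = √(0.0185² + 0.178² × 350²) = 62.30; v² = 0.031684.
t = (62.30 − 0.0185)/0.031684 = 1970 days (vs. the pure-advection estimate x/v = 1970 d).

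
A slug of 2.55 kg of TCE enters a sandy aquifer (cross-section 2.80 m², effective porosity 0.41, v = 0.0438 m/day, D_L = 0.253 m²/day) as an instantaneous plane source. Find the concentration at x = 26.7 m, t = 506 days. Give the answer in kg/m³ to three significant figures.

For an instantaneous plane source, C(x,t) = M/(n_e·A·√(4πDt)) · exp(−(x−vt)²/(4Dt)), with n_e·A the pore (flow) area.
Plume center vt = 0.0438 × 506 = 22.1628 m, so the well at 26.7 m is 4.5372 m downgradient of the peak.
√(4πDt) = 40.11 m, giving peak height M/(n_e·A·√(4πDt)) = 2.55/(0.41 × 2.80 × 40.11) = 0.05538 kg/m³.
(x−vt)²/(4Dt) = (4.5372)²/(4 × 0.253 × 506) = 0.04020; exp(−0.04020) = 0.9606.
C = 0.05538 × 0.9606 = 0.0532 kg/m³.

0.0532 kg/m³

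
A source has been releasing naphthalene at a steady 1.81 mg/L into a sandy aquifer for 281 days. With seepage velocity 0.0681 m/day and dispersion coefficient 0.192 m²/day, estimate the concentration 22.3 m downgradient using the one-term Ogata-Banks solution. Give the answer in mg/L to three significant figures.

For a continuous step input, C/C₀ ≈ ½·erfc((x−vt)/(2√(Dt))).
vt = 0.0681 × 281 = 19.1361 m and 2√(Dt) = 2√(0.192 × 281) = 14.69 m.
Argument (x−vt)/(2√(Dt)) = (22.3 − 19.1361)/14.69 = 0.2154; ½·erfc(0.2154) = 0.3803.
C = 1.81 × 0.3803 = 0.688 mg/L.

0.688 mg/L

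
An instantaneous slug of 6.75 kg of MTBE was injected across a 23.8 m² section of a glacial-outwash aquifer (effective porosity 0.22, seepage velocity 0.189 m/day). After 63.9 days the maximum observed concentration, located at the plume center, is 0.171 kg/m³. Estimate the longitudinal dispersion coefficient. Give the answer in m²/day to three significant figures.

0.0708 m²/day

At the plume center C_max = M/(n_e·A·√(4πDt)), so D = M²/(4πt·(n_e·A·C_max)²).
n_e·A·C_max = 0.22 × 23.8 × 0.171 = 0.8954 kg/m.
D = 6.75²/(4π × 63.9 × 0.8954²) = 0.0708 m²/day.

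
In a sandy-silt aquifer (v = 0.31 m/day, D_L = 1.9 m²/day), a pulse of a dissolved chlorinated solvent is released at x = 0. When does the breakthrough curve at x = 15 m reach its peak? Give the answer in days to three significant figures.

32.5 days

For the 1D instantaneous-source solution, setting ∂C/∂t = 0 at fixed x gives v²t² + 2Dt − x² = 0, so t = (√(D² + v²x²) − D)/v².
√(D² + v²x²) = √(1.9² + 0.31² × 15²) = 5.023; v² = 0.0961.
t = (5.023 − 1.9)/0.0961 = 32.5 days (vs. the pure-advection estimate x/v = 48.4 d).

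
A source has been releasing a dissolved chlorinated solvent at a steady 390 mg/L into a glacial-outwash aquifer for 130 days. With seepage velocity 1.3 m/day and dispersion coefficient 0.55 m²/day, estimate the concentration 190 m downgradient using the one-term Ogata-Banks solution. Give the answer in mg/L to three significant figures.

15.4 mg/L

For a continuous step input, C/C₀ ≈ ½·erfc((x−vt)/(2√(Dt))).
vt = 1.3 × 130 = 169 m and 2√(Dt) = 2√(0.55 × 130) = 16.91 m.
Argument (x−vt)/(2√(Dt)) = (190 − 169)/16.91 = 1.242; ½·erfc(1.242) = 0.03951.
C = 390 × 0.03951 = 15.4 mg/L.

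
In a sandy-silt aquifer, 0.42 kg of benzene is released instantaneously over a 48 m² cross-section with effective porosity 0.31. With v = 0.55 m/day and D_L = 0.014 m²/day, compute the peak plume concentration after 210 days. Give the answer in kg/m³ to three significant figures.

0.00464 kg/m³

The peak of an instantaneous 1D plume sits at x = vt; there the Gaussian factor is 1 and C_max = M/(n_e·A·√(4πDt)), where n_e·A is the pore area the mass is dissolved in.
√(4πDt) = √(4π × 0.014 × 210) = 6.078 m, so C_max = 0.42/(0.31 × 48 × 6.078) = 0.00464 kg/m³.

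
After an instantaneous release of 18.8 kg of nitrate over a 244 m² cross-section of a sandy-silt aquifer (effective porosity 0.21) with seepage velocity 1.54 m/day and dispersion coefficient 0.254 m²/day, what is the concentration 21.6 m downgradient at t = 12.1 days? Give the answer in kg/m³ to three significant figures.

0.0289 kg/m³

For an instantaneous plane source, C(x,t) = M/(n_e·A·√(4πDt)) · exp(−(x−vt)²/(4Dt)), with n_e·A the pore (flow) area.
Plume center vt = 1.54 × 12.1 = 18.634 m, so the well at 21.6 m is 2.966 m downgradient of the peak.
√(4πDt) = 6.215 m, giving peak height M/(n_e·A·√(4πDt)) = 18.8/(0.21 × 244 × 6.215) = 0.05903 kg/m³.
(x−vt)²/(4Dt) = (2.966)²/(4 × 0.254 × 12.1) = 0.7156; exp(−0.7156) = 0.4889.
C = 0.05903 × 0.4889 = 0.0289 kg/m³.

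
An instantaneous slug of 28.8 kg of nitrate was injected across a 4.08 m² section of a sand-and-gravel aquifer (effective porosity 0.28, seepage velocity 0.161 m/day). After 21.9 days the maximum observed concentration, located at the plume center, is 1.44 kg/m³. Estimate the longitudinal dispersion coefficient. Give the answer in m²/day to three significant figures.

1.11 m²/day

At the plume center C_max = M/(n_e·A·√(4πDt)), so D = M²/(4πt·(n_e·A·C_max)²).
n_e·A·C_max = 0.28 × 4.08 × 1.44 = 1.645 kg/m.
D = 28.8²/(4π × 21.9 × 1.645²) = 1.11 m²/day.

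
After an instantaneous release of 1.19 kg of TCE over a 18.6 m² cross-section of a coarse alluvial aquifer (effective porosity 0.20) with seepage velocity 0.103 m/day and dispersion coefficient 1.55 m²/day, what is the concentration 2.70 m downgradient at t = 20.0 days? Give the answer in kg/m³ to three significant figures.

For an instantaneous plane source, C(x,t) = M/(n_e·A·√(4πDt)) · exp(−(x−vt)²/(4Dt)), with n_e·A the pore (flow) area.
Plume center vt = 0.103 × 20.0 = 2.06 m, so the well at 2.70 m is 0.64 m downgradient of the peak.
√(4πDt) = 19.74 m, giving peak height M/(n_e·A·√(4πDt)) = 1.19/(0.20 × 18.6 × 19.74) = 0.01621 kg/m³.
(x−vt)²/(4Dt) = (0.64)²/(4 × 1.55 × 20.0) = 0.003303; exp(−0.003303) = 0.9967.
C = 0.01621 × 0.9967 = 0.0162 kg/m³.

0.0162 kg/m³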